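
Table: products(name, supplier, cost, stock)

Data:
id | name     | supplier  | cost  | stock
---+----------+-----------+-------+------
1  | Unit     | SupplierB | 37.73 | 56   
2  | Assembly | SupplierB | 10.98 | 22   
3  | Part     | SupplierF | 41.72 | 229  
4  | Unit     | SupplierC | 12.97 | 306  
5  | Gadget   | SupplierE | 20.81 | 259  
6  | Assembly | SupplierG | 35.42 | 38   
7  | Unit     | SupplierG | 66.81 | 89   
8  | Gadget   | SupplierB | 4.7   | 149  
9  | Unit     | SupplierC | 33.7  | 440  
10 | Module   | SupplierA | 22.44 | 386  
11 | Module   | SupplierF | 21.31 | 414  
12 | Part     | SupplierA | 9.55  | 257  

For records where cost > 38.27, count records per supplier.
SELECT supplier, COUNT(*)
FROM products
WHERE cost > 38.27
GROUP BY supplier

Note: WHERE filters rows before grouping.

Result:
  SupplierF: 1
  SupplierG: 1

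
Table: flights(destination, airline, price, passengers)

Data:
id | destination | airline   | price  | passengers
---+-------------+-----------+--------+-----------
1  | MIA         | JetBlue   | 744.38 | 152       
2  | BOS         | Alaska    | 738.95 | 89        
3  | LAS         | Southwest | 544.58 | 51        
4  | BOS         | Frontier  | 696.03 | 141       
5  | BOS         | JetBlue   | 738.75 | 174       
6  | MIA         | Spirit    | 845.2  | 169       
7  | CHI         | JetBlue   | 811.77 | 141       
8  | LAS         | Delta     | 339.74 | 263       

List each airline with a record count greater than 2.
SELECT airline, COUNT(*) as cnt
FROM flights
GROUP BY airline
HAVING COUNT(*) > 2

Result:
  JetBlue: 3

Note: HAVING filters groups after aggregation, WHERE filters rows before.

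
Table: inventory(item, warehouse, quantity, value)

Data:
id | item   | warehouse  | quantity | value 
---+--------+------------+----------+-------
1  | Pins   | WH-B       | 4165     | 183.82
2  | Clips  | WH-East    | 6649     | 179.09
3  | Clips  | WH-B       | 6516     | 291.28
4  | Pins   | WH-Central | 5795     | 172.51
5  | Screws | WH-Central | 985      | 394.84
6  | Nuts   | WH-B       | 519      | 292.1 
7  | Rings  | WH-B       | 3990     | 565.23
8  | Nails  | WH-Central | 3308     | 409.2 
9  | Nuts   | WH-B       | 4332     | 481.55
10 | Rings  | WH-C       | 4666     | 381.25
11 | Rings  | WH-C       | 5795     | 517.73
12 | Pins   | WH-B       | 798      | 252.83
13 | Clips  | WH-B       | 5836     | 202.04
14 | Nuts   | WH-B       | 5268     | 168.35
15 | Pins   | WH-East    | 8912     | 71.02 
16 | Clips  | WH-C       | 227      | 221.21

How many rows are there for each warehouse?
SELECT warehouse, COUNT(*) as count
FROM inventory
GROUP BY warehouse

Result:
  WH-B: 8
  WH-C: 3
  WH-Central: 3
  WH-East: 2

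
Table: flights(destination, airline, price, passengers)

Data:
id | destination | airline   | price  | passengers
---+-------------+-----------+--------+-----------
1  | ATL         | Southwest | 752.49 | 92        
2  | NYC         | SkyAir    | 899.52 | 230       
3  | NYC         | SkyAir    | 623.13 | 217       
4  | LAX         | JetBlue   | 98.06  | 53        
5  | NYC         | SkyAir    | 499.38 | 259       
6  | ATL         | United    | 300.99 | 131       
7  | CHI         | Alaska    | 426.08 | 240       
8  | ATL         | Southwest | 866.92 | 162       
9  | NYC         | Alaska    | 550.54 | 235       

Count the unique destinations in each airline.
SELECT airline, COUNT(DISTINCT destination)
FROM flights
GROUP BY airline

Result:
  Alaska: 2 distinct
  JetBlue: 1 distinct
  SkyAir: 1 distinct
  Southwest: 1 distinct
  United: 1 distinct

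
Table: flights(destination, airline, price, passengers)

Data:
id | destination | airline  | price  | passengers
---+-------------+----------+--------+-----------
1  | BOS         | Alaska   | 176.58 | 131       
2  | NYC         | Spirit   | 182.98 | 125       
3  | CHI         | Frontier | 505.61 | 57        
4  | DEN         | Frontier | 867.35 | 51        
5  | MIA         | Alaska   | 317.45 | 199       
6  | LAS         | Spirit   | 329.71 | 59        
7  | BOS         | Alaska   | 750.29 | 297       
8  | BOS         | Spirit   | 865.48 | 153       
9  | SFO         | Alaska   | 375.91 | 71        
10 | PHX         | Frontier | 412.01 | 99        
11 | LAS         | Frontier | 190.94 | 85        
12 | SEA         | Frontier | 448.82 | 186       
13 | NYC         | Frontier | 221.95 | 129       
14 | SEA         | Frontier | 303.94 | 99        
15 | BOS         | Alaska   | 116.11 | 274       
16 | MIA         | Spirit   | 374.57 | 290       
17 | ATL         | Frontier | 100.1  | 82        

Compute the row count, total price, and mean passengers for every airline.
SELECT airline,
       COUNT(*) as cnt,
       SUM(price) as total_price,
       AVG(passengers) as avg_passengers
FROM flights
GROUP BY airline

Result:
  Alaska: 5 records, 1736.34 total price, 194.40 avg passengers
  Frontier: 8 records, 3050.72 total price, 98.50 avg passengers
  Spirit: 4 records, 1752.74 total price, 156.75 avg passengers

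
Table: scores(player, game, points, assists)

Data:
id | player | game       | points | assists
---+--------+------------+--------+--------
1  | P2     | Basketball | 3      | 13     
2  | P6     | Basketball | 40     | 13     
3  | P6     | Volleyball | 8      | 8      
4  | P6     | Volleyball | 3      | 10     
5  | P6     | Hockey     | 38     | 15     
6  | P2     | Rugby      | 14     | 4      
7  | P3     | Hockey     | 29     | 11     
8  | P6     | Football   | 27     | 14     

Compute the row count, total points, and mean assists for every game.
SELECT game,
       COUNT(*) as cnt,
       SUM(points) as total_points,
       AVG(assists) as avg_assists
FROM scores
GROUP BY game

Result:
  Basketball: 2 records, 43 total points, 13.00 avg assists
  Football: 1 records, 27 total points, 14.00 avg assists
  Hockey: 2 records, 67 total points, 13.00 avg assists
  Rugby: 1 records, 14 total points, 4.00 avg assists
  Volleyball: 2 records, 11 total points, 9.00 avg assists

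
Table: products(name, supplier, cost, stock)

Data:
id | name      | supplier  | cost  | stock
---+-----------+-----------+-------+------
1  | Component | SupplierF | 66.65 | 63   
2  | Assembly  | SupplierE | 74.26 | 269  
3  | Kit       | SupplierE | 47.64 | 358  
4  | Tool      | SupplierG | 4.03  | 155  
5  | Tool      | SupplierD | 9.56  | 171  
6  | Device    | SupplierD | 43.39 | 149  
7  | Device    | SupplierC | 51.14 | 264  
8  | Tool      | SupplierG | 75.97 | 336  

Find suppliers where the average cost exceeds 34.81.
SELECT supplier, AVG(cost)
FROM products
GROUP BY supplier
HAVING AVG(cost) > 34.81

Result:
  SupplierC: avg=51.14
  SupplierE: avg=60.95
  SupplierF: avg=66.65
  SupplierG: avg=40.00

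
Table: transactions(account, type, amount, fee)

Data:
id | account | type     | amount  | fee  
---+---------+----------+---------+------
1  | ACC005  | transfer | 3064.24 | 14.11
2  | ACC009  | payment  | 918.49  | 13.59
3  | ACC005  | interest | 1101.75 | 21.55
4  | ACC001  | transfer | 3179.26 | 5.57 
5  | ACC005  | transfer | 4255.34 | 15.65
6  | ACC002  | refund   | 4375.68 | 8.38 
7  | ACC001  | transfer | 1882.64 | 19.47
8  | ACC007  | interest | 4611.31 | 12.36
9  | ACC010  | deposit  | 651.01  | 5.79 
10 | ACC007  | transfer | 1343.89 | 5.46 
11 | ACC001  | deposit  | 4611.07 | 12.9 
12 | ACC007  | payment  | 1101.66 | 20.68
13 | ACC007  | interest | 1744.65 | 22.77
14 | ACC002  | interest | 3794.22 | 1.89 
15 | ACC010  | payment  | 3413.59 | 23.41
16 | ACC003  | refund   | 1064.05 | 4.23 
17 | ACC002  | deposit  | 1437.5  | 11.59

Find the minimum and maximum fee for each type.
SELECT type, MIN(fee), MAX(fee)
FROM transactions
GROUP BY type

Result:
  deposit: min=5.79, max=12.90
  interest: min=1.89, max=22.77
  payment: min=13.59, max=23.41
  refund: min=4.23, max=8.38
  transfer: min=5.46, max=19.47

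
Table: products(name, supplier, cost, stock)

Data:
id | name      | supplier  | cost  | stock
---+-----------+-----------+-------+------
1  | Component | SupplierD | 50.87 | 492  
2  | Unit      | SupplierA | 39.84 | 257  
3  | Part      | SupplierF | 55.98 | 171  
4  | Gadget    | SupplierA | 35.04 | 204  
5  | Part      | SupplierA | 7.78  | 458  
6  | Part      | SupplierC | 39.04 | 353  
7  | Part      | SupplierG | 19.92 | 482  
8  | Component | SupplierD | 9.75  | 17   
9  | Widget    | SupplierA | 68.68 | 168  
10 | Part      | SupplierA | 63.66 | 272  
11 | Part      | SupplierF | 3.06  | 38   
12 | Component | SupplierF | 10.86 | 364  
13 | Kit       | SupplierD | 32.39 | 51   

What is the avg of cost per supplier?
SELECT supplier, AVG(cost) as result
FROM products
GROUP BY supplier

Result:
  SupplierA: 43.00
  SupplierC: 39.04
  SupplierD: 31.00
  SupplierF: 23.30
  SupplierG: 19.92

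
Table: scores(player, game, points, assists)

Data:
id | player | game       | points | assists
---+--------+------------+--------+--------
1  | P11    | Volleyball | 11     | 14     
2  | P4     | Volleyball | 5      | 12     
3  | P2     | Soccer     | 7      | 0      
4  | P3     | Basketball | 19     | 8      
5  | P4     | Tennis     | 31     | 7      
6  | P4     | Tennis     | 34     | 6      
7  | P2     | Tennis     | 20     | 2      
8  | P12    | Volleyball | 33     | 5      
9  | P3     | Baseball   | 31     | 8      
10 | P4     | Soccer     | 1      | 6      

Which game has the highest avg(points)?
SELECT game, AVG(points) as val
FROM scores
GROUP BY game
ORDER BY val DESC
LIMIT 1

Result: Baseball with avg(points) = 31.00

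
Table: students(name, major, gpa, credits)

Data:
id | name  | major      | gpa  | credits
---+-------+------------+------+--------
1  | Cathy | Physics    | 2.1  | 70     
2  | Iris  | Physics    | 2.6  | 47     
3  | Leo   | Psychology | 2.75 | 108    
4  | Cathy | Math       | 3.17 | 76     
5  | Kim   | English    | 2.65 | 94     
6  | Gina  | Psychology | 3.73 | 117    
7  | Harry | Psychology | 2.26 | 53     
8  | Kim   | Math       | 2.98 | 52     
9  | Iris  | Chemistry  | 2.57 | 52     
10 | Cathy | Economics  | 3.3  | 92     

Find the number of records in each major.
SELECT major, COUNT(*) as count
FROM students
GROUP BY major

Result:
  Chemistry: 1
  Economics: 1
  English: 1
  Math: 2
  Physics: 2
  Psychology: 3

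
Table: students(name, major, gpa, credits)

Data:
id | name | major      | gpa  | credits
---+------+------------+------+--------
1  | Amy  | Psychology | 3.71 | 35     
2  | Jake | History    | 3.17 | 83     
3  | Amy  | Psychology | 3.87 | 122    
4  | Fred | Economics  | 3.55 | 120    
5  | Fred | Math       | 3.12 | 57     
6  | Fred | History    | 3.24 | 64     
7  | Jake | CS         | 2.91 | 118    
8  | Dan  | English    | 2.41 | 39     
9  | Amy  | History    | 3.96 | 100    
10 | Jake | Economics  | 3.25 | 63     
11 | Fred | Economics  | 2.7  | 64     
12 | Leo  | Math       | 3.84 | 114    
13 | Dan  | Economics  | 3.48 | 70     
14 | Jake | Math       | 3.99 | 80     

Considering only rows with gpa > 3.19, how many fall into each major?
SELECT major, COUNT(*)
FROM students
WHERE gpa > 3.19
GROUP BY major

Note: WHERE filters rows before grouping.

Result:
  Economics: 3
  History: 2
  Math: 2
  Psychology: 2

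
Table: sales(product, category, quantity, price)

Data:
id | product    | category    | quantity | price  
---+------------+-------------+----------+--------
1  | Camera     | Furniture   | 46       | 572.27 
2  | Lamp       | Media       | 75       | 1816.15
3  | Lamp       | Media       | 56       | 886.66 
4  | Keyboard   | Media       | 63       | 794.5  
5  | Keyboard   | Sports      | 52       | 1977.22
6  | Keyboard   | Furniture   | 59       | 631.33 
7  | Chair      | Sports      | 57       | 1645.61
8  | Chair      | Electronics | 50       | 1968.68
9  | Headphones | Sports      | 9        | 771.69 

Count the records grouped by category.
SELECT category, COUNT(*) as count
FROM sales
GROUP BY category

Result:
  Electronics: 1
  Furniture: 2
  Media: 3
  Sports: 3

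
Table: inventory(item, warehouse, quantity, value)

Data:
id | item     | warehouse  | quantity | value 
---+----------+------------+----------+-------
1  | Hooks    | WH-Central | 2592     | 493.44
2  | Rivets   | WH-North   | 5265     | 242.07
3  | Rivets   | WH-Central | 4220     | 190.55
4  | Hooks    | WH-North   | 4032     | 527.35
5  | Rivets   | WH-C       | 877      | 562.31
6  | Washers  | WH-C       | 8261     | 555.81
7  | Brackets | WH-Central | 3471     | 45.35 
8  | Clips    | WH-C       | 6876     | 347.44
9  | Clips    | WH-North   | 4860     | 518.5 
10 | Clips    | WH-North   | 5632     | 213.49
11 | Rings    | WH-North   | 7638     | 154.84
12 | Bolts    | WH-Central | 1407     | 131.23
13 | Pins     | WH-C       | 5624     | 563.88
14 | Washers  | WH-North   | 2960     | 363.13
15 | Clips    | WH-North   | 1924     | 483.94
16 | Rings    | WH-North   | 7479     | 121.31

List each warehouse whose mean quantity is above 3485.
SELECT warehouse, AVG(quantity)
FROM inventory
GROUP BY warehouse
HAVING AVG(quantity) > 3485

Result:
  WH-C: avg=5409.50
  WH-North: avg=4973.75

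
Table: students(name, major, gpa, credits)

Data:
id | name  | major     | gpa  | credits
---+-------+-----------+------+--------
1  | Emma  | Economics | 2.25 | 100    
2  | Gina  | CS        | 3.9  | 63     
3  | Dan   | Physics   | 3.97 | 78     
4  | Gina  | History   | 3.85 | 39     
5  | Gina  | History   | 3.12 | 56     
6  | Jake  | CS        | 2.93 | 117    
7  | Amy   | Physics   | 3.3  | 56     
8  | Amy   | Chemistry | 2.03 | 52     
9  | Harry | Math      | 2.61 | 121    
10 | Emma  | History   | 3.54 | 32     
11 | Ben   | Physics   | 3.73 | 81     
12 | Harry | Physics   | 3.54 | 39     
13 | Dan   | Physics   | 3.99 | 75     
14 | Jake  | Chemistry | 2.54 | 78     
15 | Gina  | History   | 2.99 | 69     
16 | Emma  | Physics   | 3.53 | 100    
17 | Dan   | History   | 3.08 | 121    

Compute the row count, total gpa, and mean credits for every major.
SELECT major,
       COUNT(*) as cnt,
       SUM(gpa) as total_gpa,
       AVG(credits) as avg_credits
FROM students
GROUP BY major

Result:
  CS: 2 records, 6.83 total gpa, 90.00 avg credits
  Chemistry: 2 records, 4.57 total gpa, 65.00 avg credits
  Economics: 1 records, 2.25 total gpa, 100.00 avg credits
  History: 5 records, 16.58 total gpa, 63.40 avg credits
  Math: 1 records, 2.61 total gpa, 121.00 avg credits
  Physics: 6 records, 22.06 total gpa, 71.50 avg credits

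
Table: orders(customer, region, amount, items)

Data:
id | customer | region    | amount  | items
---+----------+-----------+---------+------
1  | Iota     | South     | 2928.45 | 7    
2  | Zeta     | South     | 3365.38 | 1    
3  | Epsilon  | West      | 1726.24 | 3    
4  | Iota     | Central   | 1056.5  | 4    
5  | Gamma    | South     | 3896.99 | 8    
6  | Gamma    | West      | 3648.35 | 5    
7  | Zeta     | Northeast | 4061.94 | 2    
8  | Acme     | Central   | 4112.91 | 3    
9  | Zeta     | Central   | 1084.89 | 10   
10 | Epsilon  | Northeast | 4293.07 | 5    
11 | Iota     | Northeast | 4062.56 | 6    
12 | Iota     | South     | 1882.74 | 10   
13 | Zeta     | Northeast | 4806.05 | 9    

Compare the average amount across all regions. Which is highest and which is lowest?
SELECT region, AVG(amount)
FROM orders
GROUP BY region
ORDER BY AVG(amount)

All groups:
  Central: 2084.77
  West: 2687.30
  South: 3018.39
  Northeast: 4305.91

Highest: Northeast (4305.91)
Lowest: Central (2084.77)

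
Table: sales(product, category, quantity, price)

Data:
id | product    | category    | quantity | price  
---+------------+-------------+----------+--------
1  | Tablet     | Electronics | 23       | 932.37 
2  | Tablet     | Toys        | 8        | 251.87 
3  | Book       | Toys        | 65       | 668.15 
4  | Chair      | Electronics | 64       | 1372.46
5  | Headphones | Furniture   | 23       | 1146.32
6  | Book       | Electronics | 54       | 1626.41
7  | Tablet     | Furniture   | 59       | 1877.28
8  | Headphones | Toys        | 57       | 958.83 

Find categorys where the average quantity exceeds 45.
SELECT category, AVG(quantity)
FROM sales
GROUP BY category
HAVING AVG(quantity) > 45

Result:
  Electronics: avg=47.00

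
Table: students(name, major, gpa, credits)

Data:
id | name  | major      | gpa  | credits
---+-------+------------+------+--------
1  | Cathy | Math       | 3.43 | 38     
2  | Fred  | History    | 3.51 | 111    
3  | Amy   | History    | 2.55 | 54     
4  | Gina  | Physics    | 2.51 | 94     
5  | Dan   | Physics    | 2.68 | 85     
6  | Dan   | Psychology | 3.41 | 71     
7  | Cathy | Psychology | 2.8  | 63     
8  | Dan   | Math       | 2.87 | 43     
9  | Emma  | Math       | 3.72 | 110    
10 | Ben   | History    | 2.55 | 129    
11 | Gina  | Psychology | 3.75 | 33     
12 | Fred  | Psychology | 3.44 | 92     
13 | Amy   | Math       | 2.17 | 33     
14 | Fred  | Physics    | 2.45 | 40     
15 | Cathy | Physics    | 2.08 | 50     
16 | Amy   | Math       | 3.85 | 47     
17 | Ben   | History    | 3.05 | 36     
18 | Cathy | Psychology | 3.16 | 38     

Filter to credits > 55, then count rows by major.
SELECT major, COUNT(*)
FROM students
WHERE credits > 55
GROUP BY major

Note: WHERE filters rows before grouping.

Result:
  History: 2
  Math: 1
  Physics: 2
  Psychology: 3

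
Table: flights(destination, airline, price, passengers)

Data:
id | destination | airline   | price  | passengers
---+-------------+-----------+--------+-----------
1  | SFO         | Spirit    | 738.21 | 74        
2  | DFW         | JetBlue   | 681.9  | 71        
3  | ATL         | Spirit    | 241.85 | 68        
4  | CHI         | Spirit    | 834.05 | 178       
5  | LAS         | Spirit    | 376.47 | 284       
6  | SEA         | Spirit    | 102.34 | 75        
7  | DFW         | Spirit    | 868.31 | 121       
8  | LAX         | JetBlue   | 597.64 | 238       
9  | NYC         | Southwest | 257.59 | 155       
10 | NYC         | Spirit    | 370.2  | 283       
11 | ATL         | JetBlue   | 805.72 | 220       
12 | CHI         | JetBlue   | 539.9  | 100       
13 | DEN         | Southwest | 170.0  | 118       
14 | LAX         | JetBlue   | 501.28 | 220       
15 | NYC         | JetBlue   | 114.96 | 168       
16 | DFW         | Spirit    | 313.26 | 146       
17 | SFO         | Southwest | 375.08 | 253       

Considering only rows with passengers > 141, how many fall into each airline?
SELECT airline, COUNT(*)
FROM flights
WHERE passengers > 141
GROUP BY airline

Note: WHERE filters rows before grouping.

Result:
  JetBlue: 4
  Southwest: 2
  Spirit: 4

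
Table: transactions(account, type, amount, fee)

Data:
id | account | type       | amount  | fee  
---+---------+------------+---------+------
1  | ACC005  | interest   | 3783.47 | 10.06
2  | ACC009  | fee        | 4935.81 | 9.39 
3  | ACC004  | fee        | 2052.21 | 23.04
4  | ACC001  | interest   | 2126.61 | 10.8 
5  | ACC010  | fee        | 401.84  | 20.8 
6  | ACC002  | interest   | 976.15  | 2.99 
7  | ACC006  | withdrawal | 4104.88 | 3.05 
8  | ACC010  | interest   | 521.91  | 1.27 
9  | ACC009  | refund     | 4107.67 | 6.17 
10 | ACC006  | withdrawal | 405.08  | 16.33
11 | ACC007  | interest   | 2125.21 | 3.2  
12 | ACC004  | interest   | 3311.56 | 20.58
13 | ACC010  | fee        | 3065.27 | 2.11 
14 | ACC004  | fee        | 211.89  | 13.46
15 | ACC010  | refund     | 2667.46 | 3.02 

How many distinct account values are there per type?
SELECT type, COUNT(DISTINCT account)
FROM transactions
GROUP BY type

Result:
  fee: 3 distinct
  interest: 6 distinct
  refund: 2 distinct
  withdrawal: 1 distinct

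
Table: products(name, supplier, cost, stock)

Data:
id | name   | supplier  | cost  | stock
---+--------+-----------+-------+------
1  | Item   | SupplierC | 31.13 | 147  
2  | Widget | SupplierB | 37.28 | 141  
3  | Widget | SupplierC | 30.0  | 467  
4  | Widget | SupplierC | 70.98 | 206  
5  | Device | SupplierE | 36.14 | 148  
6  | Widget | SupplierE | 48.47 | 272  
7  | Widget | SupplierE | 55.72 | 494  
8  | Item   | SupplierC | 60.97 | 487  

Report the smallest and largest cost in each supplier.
SELECT supplier, MIN(cost), MAX(cost)
FROM products
GROUP BY supplier

Result:
  SupplierB: min=37.28, max=37.28
  SupplierC: min=30.00, max=70.98
  SupplierE: min=36.14, max=55.72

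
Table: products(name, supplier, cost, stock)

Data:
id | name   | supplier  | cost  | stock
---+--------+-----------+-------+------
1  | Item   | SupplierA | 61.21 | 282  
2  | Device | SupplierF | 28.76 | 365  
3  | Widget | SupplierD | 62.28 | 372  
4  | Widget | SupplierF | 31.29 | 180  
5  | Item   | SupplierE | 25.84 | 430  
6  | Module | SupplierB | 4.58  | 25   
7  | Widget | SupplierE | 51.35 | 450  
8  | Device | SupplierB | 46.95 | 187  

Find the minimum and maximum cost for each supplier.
SELECT supplier, MIN(cost), MAX(cost)
FROM products
GROUP BY supplier

Result:
  SupplierA: min=61.21, max=61.21
  SupplierB: min=4.58, max=46.95
  SupplierD: min=62.28, max=62.28
  SupplierE: min=25.84, max=51.35
  SupplierF: min=28.76, max=31.29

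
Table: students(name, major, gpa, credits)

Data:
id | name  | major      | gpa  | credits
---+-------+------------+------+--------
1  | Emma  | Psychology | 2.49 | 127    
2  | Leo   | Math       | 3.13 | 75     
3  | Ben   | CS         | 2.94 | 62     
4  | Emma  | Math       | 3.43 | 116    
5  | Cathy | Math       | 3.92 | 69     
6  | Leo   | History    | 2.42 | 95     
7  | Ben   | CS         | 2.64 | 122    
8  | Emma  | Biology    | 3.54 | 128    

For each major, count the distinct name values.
SELECT major, COUNT(DISTINCT name)
FROM students
GROUP BY major

Result:
  Biology: 1 distinct
  CS: 1 distinct
  History: 1 distinct
  Math: 3 distinct
  Psychology: 1 distinct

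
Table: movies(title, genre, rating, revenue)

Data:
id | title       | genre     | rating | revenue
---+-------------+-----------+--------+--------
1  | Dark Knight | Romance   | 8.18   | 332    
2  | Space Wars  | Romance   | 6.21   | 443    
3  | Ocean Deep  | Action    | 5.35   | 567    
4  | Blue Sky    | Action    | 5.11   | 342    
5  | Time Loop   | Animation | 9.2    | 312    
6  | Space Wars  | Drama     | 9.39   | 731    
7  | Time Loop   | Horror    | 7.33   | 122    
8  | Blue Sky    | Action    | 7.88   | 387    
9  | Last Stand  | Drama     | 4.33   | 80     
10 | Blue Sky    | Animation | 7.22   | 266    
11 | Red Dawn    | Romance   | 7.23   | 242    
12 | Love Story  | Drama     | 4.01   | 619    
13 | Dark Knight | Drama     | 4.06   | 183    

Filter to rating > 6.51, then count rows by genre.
SELECT genre, COUNT(*)
FROM movies
WHERE rating > 6.51
GROUP BY genre

Note: WHERE filters rows before grouping.

Result:
  Action: 1
  Animation: 2
  Drama: 1
  Horror: 1
  Romance: 2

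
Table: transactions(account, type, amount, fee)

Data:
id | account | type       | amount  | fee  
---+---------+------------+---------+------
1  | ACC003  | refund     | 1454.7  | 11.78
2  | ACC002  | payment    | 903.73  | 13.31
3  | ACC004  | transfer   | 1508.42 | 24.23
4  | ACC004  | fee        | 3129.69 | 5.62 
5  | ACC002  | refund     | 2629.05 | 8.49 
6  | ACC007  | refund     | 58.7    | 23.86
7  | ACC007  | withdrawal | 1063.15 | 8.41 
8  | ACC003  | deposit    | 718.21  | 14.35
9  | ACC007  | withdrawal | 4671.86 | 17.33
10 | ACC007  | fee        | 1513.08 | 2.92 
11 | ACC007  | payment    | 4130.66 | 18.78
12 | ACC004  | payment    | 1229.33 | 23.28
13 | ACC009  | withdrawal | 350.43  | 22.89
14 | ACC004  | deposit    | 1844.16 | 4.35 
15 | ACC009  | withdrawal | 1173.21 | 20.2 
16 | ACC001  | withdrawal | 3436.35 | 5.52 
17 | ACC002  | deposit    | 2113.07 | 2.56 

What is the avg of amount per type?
SELECT type, AVG(amount) as result
FROM transactions
GROUP BY type

Result:
  deposit: 1558.48
  fee: 2321.39
  payment: 2087.91
  refund: 1380.82
  transfer: 1508.42
  withdrawal: 2139.00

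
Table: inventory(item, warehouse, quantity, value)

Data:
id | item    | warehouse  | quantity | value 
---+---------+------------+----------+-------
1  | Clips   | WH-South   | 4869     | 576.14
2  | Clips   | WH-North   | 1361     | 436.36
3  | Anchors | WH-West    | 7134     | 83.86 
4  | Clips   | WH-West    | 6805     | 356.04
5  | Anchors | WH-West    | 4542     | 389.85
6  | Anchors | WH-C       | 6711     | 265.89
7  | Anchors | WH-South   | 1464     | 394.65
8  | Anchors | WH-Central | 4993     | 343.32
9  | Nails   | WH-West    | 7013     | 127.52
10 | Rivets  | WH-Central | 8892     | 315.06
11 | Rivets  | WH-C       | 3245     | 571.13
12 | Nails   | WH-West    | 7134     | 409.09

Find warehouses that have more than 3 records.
SELECT warehouse, COUNT(*) as cnt
FROM inventory
GROUP BY warehouse
HAVING COUNT(*) > 3

Result:
  WH-West: 5

Note: HAVING filters groups after aggregation, WHERE filters rows before.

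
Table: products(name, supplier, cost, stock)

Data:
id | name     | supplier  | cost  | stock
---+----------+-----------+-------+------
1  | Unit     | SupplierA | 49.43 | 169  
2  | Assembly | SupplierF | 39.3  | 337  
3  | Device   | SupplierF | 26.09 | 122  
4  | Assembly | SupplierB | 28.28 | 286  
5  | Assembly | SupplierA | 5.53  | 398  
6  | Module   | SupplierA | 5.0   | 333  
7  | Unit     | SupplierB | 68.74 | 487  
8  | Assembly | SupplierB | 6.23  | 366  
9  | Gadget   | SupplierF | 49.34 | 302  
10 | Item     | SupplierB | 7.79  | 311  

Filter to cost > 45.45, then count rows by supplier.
SELECT supplier, COUNT(*)
FROM products
WHERE cost > 45.45
GROUP BY supplier

Note: WHERE filters rows before grouping.

Result:
  SupplierA: 1
  SupplierB: 1
  SupplierF: 1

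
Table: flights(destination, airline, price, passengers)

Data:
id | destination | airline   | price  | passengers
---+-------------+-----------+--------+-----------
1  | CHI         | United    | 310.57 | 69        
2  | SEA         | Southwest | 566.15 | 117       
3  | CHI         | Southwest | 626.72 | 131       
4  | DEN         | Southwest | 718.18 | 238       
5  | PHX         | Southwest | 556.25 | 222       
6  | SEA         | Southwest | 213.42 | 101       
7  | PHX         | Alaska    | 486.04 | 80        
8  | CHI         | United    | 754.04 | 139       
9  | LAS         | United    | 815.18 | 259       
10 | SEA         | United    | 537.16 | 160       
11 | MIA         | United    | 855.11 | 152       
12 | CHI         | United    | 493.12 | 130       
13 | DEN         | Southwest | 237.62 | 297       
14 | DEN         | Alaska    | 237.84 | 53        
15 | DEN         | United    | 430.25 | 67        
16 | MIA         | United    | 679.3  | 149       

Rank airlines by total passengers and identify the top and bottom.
SELECT airline, SUM(passengers)
FROM flights
GROUP BY airline
ORDER BY SUM(passengers)

All groups:
  Alaska: 133
  Southwest: 1106
  United: 1125

Highest: United (1125)
Lowest: Alaska (133)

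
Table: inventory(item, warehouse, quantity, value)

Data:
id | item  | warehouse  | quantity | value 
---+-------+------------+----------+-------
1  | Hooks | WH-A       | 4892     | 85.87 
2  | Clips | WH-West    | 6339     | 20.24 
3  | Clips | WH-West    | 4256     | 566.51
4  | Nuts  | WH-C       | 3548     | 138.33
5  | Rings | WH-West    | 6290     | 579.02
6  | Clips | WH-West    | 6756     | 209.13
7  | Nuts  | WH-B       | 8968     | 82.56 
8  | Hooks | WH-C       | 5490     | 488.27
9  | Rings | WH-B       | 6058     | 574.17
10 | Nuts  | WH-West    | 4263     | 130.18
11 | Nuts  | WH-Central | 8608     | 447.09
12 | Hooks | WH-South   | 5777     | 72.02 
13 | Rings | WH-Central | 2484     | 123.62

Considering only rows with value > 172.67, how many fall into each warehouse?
SELECT warehouse, COUNT(*)
FROM inventory
WHERE value > 172.67
GROUP BY warehouse

Note: WHERE filters rows before grouping.

Result:
  WH-B: 1
  WH-C: 1
  WH-Central: 1
  WH-West: 3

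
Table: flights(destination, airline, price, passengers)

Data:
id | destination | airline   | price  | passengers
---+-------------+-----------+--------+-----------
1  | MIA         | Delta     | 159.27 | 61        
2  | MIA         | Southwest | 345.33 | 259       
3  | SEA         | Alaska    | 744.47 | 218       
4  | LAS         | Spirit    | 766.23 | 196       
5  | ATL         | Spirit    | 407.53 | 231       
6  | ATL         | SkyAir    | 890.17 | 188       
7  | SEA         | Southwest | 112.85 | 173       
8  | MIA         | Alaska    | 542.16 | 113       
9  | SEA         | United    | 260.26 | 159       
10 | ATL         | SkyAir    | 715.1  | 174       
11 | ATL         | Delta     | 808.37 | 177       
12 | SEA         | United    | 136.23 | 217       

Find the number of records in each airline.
SELECT airline, COUNT(*) as count
FROM flights
GROUP BY airline

Result:
  Alaska: 2
  Delta: 2
  SkyAir: 2
  Southwest: 2
  Spirit: 2
  United: 2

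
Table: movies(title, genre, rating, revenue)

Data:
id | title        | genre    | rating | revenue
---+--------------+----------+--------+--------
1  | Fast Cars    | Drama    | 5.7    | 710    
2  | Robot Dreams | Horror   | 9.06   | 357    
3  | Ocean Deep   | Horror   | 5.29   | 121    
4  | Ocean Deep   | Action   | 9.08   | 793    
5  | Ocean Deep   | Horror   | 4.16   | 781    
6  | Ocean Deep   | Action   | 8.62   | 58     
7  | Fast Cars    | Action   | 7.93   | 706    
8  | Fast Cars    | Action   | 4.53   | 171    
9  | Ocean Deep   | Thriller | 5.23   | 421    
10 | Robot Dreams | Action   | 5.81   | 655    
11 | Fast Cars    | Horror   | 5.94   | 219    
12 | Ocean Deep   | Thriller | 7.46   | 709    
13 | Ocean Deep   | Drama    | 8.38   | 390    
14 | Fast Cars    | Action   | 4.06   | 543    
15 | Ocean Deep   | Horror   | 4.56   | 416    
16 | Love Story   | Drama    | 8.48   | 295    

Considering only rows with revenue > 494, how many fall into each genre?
SELECT genre, COUNT(*)
FROM movies
WHERE revenue > 494
GROUP BY genre

Note: WHERE filters rows before grouping.

Result:
  Action: 4
  Drama: 1
  Horror: 1
  Thriller: 1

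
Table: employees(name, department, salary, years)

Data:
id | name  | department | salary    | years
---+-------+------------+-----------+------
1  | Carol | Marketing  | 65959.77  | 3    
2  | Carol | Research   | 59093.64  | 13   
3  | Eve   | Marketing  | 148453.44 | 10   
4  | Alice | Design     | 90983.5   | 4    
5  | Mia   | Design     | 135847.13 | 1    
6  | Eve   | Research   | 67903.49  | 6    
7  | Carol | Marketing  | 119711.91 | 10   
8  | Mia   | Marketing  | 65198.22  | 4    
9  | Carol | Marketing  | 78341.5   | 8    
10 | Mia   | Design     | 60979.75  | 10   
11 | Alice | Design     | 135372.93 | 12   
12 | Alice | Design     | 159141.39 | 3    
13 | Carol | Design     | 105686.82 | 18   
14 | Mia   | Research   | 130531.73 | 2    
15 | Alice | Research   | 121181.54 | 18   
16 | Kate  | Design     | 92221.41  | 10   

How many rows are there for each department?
SELECT department, COUNT(*) as count
FROM employees
GROUP BY department

Result:
  Design: 7
  Marketing: 5
  Research: 4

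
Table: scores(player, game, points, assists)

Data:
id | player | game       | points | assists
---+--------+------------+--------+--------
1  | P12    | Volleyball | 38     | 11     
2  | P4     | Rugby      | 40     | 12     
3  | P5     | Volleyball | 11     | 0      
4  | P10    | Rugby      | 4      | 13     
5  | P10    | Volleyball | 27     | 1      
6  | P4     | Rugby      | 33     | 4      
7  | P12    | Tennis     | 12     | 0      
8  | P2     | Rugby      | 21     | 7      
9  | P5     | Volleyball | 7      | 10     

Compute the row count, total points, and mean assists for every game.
SELECT game,
       COUNT(*) as cnt,
       SUM(points) as total_points,
       AVG(assists) as avg_assists
FROM scores
GROUP BY game

Result:
  Rugby: 4 records, 98 total points, 9.00 avg assists
  Tennis: 1 records, 12 total points, 0.00 avg assists
  Volleyball: 4 records, 83 total points, 5.50 avg assists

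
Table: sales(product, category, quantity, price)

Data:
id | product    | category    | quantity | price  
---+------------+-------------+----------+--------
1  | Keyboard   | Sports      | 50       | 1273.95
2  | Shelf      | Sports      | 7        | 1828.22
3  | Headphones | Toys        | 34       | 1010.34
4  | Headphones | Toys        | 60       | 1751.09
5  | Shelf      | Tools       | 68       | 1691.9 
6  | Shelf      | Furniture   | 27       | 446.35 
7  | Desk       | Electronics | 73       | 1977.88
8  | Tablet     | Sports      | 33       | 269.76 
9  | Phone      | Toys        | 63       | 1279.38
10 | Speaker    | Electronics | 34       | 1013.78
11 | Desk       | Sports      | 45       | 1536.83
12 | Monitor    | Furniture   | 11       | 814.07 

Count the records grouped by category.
SELECT category, COUNT(*) as count
FROM sales
GROUP BY category

Result:
  Electronics: 2
  Furniture: 2
  Sports: 4
  Tools: 1
  Toys: 3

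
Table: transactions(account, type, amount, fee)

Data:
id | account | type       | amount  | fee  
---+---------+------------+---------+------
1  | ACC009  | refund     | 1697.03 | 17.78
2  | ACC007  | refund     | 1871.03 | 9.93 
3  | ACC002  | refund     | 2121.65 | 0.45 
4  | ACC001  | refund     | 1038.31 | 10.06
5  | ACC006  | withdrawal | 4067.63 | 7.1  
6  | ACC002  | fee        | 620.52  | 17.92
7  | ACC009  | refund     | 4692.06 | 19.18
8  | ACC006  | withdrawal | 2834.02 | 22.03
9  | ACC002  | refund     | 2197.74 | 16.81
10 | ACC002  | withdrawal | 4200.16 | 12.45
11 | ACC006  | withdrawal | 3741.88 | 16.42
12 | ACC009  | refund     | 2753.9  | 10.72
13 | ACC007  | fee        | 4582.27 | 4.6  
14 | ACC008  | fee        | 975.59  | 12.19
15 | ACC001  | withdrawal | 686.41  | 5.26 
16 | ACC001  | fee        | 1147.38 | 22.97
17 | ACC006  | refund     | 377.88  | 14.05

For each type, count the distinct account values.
SELECT type, COUNT(DISTINCT account)
FROM transactions
GROUP BY type

Result:
  fee: 4 distinct
  refund: 5 distinct
  withdrawal: 3 distinct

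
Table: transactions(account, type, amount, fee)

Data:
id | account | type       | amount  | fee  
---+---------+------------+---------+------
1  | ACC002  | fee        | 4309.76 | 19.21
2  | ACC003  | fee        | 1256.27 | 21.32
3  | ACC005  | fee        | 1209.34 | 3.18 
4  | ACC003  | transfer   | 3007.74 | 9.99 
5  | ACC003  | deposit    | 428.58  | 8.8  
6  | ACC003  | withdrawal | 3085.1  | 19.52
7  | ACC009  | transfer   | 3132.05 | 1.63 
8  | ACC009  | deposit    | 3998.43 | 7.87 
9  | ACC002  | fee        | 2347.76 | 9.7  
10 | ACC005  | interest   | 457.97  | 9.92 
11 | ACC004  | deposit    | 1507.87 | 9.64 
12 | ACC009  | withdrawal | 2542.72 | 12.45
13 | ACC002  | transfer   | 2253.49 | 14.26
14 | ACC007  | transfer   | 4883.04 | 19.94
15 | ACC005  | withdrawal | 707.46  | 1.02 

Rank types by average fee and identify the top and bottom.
SELECT type, AVG(fee)
FROM transactions
GROUP BY type
ORDER BY AVG(fee)

All groups:
  deposit: 8.77
  interest: 9.92
  withdrawal: 11.00
  transfer: 11.46
  fee: 13.35

Highest: fee (13.35)
Lowest: deposit (8.77)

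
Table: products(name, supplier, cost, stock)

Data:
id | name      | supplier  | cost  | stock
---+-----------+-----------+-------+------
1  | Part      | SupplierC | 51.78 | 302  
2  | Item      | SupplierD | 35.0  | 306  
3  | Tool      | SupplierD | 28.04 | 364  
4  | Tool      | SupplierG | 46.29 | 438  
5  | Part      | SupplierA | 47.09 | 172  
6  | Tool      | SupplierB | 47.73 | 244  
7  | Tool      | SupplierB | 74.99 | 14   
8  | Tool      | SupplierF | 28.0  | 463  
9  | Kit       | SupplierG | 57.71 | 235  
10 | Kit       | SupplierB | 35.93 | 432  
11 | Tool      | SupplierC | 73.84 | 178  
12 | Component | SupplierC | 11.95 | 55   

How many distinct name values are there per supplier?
SELECT supplier, COUNT(DISTINCT name)
FROM products
GROUP BY supplier

Result:
  SupplierA: 1 distinct
  SupplierB: 2 distinct
  SupplierC: 3 distinct
  SupplierD: 2 distinct
  SupplierF: 1 distinct
  SupplierG: 2 distinct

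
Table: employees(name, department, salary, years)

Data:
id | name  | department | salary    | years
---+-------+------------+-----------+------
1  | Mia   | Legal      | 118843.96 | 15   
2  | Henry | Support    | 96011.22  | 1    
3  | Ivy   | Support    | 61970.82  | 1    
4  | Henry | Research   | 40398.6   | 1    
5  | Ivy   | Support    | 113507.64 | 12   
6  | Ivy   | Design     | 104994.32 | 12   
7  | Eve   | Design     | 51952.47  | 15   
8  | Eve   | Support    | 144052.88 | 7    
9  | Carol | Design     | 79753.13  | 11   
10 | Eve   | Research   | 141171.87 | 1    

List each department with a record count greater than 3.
SELECT department, COUNT(*) as cnt
FROM employees
GROUP BY department
HAVING COUNT(*) > 3

Result:
  Support: 4

Note: HAVING filters groups after aggregation, WHERE filters rows before.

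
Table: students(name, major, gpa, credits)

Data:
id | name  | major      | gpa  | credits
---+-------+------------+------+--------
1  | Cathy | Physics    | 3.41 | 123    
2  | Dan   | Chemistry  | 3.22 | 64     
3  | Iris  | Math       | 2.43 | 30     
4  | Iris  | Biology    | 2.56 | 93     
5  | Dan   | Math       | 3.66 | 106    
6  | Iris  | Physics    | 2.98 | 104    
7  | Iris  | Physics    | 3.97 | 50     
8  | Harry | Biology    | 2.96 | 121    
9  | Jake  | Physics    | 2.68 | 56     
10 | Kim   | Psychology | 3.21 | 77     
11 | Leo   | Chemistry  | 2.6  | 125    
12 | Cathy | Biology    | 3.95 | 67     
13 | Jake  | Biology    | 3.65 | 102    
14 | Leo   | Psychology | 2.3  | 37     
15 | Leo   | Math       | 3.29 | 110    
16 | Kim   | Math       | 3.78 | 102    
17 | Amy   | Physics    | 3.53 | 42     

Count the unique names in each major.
SELECT major, COUNT(DISTINCT name)
FROM students
GROUP BY major

Result:
  Biology: 4 distinct
  Chemistry: 2 distinct
  Math: 4 distinct
  Physics: 4 distinct
  Psychology: 2 distinct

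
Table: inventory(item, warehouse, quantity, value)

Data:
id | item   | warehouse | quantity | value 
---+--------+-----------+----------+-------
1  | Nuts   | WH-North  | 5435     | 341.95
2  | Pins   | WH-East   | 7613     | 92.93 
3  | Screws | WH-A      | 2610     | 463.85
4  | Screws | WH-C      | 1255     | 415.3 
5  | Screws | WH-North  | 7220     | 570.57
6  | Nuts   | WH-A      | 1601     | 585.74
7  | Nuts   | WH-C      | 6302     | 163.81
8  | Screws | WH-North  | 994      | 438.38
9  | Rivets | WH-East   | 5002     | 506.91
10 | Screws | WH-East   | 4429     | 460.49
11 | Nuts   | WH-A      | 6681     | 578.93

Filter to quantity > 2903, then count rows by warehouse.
SELECT warehouse, COUNT(*)
FROM inventory
WHERE quantity > 2903
GROUP BY warehouse

Note: WHERE filters rows before grouping.

Result:
  WH-A: 1
  WH-C: 1
  WH-East: 3
  WH-North: 2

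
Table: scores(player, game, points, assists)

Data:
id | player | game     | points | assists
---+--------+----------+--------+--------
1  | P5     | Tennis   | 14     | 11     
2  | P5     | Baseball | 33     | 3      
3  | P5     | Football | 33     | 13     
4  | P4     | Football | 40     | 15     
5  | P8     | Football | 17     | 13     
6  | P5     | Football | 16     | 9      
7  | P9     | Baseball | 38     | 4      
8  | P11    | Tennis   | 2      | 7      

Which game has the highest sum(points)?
SELECT game, SUM(points) as val
FROM scores
GROUP BY game
ORDER BY val DESC
LIMIT 1

Result: Football with sum(points) = 106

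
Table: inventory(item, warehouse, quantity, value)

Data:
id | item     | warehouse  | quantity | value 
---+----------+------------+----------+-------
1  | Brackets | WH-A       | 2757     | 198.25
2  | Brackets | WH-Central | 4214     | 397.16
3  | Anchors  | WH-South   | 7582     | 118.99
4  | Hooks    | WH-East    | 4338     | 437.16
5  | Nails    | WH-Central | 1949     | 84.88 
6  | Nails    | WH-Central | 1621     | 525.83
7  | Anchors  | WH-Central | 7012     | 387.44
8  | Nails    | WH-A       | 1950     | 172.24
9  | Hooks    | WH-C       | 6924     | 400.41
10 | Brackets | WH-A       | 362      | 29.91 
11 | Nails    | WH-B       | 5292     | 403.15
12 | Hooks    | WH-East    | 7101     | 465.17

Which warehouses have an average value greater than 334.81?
SELECT warehouse, AVG(value)
FROM inventory
GROUP BY warehouse
HAVING AVG(value) > 334.81

Result:
  WH-B: avg=403.15
  WH-C: avg=400.41
  WH-Central: avg=348.83
  WH-East: avg=451.17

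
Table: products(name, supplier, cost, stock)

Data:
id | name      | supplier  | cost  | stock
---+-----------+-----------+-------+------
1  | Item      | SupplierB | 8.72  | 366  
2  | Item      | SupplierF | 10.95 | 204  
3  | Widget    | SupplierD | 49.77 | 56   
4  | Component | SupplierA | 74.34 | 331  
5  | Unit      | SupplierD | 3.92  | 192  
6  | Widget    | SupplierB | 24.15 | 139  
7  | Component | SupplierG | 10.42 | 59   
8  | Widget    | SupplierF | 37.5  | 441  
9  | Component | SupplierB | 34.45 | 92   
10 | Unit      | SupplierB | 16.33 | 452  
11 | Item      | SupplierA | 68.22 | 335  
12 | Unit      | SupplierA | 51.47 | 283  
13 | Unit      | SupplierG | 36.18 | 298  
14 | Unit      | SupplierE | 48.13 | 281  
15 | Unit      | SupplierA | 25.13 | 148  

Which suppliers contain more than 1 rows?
SELECT supplier, COUNT(*) as cnt
FROM products
GROUP BY supplier
HAVING COUNT(*) > 1

Result:
  SupplierA: 4
  SupplierB: 4
  SupplierD: 2
  SupplierF: 2
  SupplierG: 2

Note: HAVING filters groups after aggregation, WHERE filters rows before.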